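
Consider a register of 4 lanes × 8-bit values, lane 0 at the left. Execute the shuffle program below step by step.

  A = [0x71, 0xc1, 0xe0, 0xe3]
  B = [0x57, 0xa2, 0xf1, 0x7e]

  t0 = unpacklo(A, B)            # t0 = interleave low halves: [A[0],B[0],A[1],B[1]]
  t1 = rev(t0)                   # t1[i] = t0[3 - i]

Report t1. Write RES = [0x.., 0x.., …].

t0 = [0x71, 0x57, 0xc1, 0xa2]
t1 = [0xa2, 0xc1, 0x57, 0x71]

RES = [ 0xa2  0xc1  0x57  0x71 ]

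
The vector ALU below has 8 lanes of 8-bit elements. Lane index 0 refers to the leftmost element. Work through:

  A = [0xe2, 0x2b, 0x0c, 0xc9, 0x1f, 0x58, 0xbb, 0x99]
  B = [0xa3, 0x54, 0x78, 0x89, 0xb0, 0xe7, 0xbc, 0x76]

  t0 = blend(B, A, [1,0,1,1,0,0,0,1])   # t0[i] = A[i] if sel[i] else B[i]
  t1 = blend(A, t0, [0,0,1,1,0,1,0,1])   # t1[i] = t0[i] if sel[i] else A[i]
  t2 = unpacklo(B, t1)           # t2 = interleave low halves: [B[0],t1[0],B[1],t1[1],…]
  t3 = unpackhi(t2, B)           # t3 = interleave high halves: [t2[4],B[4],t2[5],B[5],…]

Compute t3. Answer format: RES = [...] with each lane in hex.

RES = [ 0x78  0xb0  0x0c  0xe7  0x89  0xbc  0xc9  0x76 ]

t0 = [0xe2, 0x54, 0x0c, 0xc9, 0xb0, 0xe7, 0xbc, 0x99]
t1 = [0xe2, 0x2b, 0x0c, 0xc9, 0x1f, 0xe7, 0xbb, 0x99]
t2 = [0xa3, 0xe2, 0x54, 0x2b, 0x78, 0x0c, 0x89, 0xc9]
t3 = [0x78, 0xb0, 0x0c, 0xe7, 0x89, 0xbc, 0xc9, 0x76]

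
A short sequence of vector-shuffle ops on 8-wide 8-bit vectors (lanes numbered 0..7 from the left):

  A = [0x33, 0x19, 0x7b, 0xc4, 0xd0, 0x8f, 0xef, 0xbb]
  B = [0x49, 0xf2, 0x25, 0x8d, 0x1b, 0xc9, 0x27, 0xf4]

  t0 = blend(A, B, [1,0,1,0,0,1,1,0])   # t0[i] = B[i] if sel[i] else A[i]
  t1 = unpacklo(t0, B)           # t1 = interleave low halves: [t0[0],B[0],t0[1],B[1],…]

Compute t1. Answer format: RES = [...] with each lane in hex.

  t0: 49 19 25 c4 d0 c9 27 bb
  t1: 49 49 19 f2 25 25 c4 8d

RES = [ 0x49  0x49  0x19  0xf2  0x25  0x25  0xc4  0x8d ]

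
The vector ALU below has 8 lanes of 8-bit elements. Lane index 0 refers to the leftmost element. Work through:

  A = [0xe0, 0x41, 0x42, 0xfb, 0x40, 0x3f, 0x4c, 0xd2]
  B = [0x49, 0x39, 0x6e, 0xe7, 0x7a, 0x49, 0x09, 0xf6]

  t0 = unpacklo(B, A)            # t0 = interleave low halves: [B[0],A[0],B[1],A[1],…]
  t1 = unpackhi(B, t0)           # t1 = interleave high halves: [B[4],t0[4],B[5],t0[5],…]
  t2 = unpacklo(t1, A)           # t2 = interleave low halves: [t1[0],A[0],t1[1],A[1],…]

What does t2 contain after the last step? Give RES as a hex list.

RES = [ 0x7a  0xe0  0x6e  0x41  0x49  0x42  0x42  0xfb ]

t0 = [0x49, 0xe0, 0x39, 0x41, 0x6e, 0x42, 0xe7, 0xfb]
t1 = [0x7a, 0x6e, 0x49, 0x42, 0x09, 0xe7, 0xf6, 0xfb]
t2 = [0x7a, 0xe0, 0x6e, 0x41, 0x49, 0x42, 0x42, 0xfb]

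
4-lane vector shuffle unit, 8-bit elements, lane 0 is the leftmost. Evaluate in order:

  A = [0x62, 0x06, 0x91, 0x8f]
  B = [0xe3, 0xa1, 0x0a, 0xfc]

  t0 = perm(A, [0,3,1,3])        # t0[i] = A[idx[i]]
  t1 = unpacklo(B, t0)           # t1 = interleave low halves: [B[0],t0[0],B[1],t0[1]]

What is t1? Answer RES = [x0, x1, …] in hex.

RES = [ 0xe3  0x62  0xa1  0x8f ]

t0 = [0x62, 0x8f, 0x06, 0x8f]
t1 = [0xe3, 0x62, 0xa1, 0x8f]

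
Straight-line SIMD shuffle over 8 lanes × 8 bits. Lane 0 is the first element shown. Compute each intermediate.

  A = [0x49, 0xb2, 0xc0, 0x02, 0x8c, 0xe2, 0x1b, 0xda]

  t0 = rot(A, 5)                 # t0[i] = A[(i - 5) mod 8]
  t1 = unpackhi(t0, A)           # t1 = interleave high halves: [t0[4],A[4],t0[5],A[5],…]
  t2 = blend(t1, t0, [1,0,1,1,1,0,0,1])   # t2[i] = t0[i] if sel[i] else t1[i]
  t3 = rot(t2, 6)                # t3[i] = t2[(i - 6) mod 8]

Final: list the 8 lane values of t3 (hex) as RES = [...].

t0 = [0x02, 0x8c, 0xe2, 0x1b, 0xda, 0x49, 0xb2, 0xc0]
t1 = [0xda, 0x8c, 0x49, 0xe2, 0xb2, 0x1b, 0xc0, 0xda]
t2 = [0x02, 0x8c, 0xe2, 0x1b, 0xda, 0x1b, 0xc0, 0xc0]
t3 = [0xe2, 0x1b, 0xda, 0x1b, 0xc0, 0xc0, 0x02, 0x8c]

RES = [0xe2, 0x1b, 0xda, 0x1b, 0xc0, 0xc0, 0x02, 0x8c]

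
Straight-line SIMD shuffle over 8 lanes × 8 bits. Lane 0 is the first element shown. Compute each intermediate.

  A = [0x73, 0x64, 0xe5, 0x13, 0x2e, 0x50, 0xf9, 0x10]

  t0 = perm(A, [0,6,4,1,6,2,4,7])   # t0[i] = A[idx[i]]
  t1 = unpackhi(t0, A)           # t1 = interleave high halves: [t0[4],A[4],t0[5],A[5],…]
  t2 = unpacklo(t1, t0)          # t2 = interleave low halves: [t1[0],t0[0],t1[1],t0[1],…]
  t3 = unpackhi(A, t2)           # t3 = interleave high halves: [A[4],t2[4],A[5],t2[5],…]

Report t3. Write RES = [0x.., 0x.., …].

  t0: 73 f9 2e 64 f9 e5 2e 10
  t1: f9 2e e5 50 2e f9 10 10
  t2: f9 73 2e f9 e5 2e 50 64
  t3: 2e e5 50 2e f9 50 10 64

RES = [ 0x2e  0xe5  0x50  0x2e  0xf9  0x50  0x10  0x64 ]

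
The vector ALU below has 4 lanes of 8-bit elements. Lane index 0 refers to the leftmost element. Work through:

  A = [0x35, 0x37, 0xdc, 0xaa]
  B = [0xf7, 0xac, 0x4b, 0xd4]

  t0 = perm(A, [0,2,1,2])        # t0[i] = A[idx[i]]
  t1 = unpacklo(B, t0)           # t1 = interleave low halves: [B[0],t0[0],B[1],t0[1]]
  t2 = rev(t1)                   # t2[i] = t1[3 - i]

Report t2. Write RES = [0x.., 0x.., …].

RES = [0xdc, 0xac, 0x35, 0xf7]

t0 = [0x35, 0xdc, 0x37, 0xdc]
t1 = [0xf7, 0x35, 0xac, 0xdc]
t2 = [0xdc, 0xac, 0x35, 0xf7]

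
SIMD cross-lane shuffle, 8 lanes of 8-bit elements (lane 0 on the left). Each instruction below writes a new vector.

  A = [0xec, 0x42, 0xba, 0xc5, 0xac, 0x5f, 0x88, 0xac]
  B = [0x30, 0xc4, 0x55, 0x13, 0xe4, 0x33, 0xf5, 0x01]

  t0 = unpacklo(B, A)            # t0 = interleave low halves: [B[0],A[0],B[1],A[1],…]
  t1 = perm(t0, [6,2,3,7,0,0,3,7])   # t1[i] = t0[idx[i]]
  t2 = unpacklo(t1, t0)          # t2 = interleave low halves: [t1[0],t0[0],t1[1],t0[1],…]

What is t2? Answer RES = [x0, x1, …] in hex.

t0 = [0x30, 0xec, 0xc4, 0x42, 0x55, 0xba, 0x13, 0xc5]
t1 = [0x13, 0xc4, 0x42, 0xc5, 0x30, 0x30, 0x42, 0xc5]
t2 = [0x13, 0x30, 0xc4, 0xec, 0x42, 0xc4, 0xc5, 0x42]

RES = [ 0x13  0x30  0xc4  0xec  0x42  0xc4  0xc5  0x42 ]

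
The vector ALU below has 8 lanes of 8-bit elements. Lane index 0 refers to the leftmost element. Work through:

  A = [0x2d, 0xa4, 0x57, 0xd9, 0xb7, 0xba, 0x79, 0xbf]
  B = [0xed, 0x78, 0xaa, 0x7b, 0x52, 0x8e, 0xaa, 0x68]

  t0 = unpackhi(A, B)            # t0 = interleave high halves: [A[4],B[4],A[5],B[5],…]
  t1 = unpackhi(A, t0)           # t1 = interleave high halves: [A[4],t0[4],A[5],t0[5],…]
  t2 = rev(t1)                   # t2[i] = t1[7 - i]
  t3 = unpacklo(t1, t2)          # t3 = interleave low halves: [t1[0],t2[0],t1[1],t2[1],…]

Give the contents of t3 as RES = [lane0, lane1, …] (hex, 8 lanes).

RES = [ 0xb7  0x68  0x79  0xbf  0xba  0xbf  0xaa  0x79 ]

t0 = [0xb7, 0x52, 0xba, 0x8e, 0x79, 0xaa, 0xbf, 0x68]
t1 = [0xb7, 0x79, 0xba, 0xaa, 0x79, 0xbf, 0xbf, 0x68]
t2 = [0x68, 0xbf, 0xbf, 0x79, 0xaa, 0xba, 0x79, 0xb7]
t3 = [0xb7, 0x68, 0x79, 0xbf, 0xba, 0xbf, 0xaa, 0x79]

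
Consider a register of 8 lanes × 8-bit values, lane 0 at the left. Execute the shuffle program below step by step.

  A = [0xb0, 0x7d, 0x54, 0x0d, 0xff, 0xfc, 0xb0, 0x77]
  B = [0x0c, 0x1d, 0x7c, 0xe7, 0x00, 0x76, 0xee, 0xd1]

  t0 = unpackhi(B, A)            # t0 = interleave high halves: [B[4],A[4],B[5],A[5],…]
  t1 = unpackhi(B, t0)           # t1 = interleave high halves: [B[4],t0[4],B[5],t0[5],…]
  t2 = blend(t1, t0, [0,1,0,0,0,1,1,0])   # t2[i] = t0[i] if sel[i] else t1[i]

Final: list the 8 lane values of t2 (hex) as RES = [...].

→ t0 |00|ff|76|fc|ee|b0|d1|77|
→ t1 |00|ee|76|b0|ee|d1|d1|77|
→ t2 |00|ff|76|b0|ee|b0|d1|77|

RES = [ 0x00  0xff  0x76  0xb0  0xee  0xb0  0xd1  0x77 ]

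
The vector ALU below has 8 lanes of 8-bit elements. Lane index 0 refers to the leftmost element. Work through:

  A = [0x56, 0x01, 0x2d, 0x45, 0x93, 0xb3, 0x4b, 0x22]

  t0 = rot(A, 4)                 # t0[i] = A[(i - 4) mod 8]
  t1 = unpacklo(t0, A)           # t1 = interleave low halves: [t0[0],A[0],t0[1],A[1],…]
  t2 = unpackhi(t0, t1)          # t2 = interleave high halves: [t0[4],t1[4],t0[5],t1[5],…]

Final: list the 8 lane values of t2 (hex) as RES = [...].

  t0: 93 b3 4b 22 56 01 2d 45
  t1: 93 56 b3 01 4b 2d 22 45
  t2: 56 4b 01 2d 2d 22 45 45

RES = [0x56, 0x4b, 0x01, 0x2d, 0x2d, 0x22, 0x45, 0x45]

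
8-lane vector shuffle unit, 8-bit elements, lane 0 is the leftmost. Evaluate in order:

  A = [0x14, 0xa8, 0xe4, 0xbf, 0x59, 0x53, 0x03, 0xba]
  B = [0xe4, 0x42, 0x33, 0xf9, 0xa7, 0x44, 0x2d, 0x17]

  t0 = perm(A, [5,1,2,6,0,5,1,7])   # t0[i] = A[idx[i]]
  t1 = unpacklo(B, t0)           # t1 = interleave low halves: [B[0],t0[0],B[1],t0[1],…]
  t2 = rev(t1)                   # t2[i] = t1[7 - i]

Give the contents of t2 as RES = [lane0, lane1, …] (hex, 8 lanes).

t0 = [0x53, 0xa8, 0xe4, 0x03, 0x14, 0x53, 0xa8, 0xba]
t1 = [0xe4, 0x53, 0x42, 0xa8, 0x33, 0xe4, 0xf9, 0x03]
t2 = [0x03, 0xf9, 0xe4, 0x33, 0xa8, 0x42, 0x53, 0xe4]

RES = [0x03, 0xf9, 0xe4, 0x33, 0xa8, 0x42, 0x53, 0xe4]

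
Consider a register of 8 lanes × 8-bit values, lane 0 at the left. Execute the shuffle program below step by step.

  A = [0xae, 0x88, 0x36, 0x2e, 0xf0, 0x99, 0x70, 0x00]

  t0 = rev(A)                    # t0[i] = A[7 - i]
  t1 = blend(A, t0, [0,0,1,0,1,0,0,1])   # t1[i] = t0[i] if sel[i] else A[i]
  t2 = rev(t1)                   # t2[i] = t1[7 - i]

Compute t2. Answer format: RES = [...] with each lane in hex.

→ t0 |00|70|99|f0|2e|36|88|ae|
→ t1 |ae|88|99|2e|2e|99|70|ae|
→ t2 |ae|70|99|2e|2e|99|88|ae|

RES = [0xae, 0x70, 0x99, 0x2e, 0x2e, 0x99, 0x88, 0xae]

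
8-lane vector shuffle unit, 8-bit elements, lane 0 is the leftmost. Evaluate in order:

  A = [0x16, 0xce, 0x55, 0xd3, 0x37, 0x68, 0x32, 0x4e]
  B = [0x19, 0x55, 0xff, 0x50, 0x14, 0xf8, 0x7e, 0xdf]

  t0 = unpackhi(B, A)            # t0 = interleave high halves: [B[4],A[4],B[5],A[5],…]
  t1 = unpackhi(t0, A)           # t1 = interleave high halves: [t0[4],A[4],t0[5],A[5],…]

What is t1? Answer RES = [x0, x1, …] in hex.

t0 = [0x14, 0x37, 0xf8, 0x68, 0x7e, 0x32, 0xdf, 0x4e]
t1 = [0x7e, 0x37, 0x32, 0x68, 0xdf, 0x32, 0x4e, 0x4e]

RES = [0x7e, 0x37, 0x32, 0x68, 0xdf, 0x32, 0x4e, 0x4e]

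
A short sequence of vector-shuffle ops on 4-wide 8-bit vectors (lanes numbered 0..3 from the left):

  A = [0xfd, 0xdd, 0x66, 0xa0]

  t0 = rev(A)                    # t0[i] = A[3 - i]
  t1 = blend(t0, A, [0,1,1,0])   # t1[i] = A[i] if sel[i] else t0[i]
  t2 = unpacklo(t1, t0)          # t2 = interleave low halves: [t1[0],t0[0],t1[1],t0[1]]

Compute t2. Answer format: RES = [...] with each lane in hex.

t0 = [0xa0, 0x66, 0xdd, 0xfd]
t1 = [0xa0, 0xdd, 0x66, 0xfd]
t2 = [0xa0, 0xa0, 0xdd, 0x66]

RES = [0xa0, 0xa0, 0xdd, 0x66]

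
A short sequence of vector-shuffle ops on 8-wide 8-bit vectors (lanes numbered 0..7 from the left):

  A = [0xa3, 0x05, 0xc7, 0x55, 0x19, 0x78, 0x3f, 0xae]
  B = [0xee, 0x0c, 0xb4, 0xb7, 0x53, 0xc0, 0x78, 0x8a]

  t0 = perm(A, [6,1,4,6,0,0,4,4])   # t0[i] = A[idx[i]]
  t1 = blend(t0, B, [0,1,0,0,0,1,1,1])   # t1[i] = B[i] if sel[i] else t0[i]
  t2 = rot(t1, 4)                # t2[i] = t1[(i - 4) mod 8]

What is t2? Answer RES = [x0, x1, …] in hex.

→ t0 |3f|05|19|3f|a3|a3|19|19|
→ t1 |3f|0c|19|3f|a3|c0|78|8a|
→ t2 |a3|c0|78|8a|3f|0c|19|3f|

RES = [0xa3, 0xc0, 0x78, 0x8a, 0x3f, 0x0c, 0x19, 0x3f]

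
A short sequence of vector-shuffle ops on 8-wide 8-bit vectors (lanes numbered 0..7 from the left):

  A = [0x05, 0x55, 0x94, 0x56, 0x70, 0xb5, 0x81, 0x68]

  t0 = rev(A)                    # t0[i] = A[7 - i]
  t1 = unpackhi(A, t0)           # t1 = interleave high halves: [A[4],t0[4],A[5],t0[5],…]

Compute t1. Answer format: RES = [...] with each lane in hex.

RES = [0x70, 0x56, 0xb5, 0x94, 0x81, 0x55, 0x68, 0x05]

t0 = [0x68, 0x81, 0xb5, 0x70, 0x56, 0x94, 0x55, 0x05]
t1 = [0x70, 0x56, 0xb5, 0x94, 0x81, 0x55, 0x68, 0x05]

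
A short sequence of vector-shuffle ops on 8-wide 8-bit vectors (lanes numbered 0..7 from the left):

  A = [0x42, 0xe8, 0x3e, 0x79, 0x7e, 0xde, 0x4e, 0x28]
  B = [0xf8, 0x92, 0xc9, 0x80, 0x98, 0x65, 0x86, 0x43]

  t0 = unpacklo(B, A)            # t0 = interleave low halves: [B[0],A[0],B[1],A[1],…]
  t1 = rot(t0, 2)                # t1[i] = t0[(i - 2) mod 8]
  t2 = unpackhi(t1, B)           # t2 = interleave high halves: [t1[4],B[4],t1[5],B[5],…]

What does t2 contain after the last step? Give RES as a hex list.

t0 = [0xf8, 0x42, 0x92, 0xe8, 0xc9, 0x3e, 0x80, 0x79]
t1 = [0x80, 0x79, 0xf8, 0x42, 0x92, 0xe8, 0xc9, 0x3e]
t2 = [0x92, 0x98, 0xe8, 0x65, 0xc9, 0x86, 0x3e, 0x43]

RES = [ 0x92  0x98  0xe8  0x65  0xc9  0x86  0x3e  0x43 ]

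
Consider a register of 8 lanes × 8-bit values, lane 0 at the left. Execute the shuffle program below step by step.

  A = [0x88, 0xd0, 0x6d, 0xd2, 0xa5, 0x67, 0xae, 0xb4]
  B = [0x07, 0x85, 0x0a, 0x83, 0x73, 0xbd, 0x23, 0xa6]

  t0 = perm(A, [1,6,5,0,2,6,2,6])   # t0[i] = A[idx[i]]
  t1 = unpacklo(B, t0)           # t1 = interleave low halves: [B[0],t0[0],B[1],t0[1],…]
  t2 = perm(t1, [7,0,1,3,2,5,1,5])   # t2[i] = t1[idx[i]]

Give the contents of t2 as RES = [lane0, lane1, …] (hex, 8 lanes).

RES = [0x88, 0x07, 0xd0, 0xae, 0x85, 0x67, 0xd0, 0x67]

  t0: d0 ae 67 88 6d ae 6d ae
  t1: 07 d0 85 ae 0a 67 83 88
  t2: 88 07 d0 ae 85 67 d0 67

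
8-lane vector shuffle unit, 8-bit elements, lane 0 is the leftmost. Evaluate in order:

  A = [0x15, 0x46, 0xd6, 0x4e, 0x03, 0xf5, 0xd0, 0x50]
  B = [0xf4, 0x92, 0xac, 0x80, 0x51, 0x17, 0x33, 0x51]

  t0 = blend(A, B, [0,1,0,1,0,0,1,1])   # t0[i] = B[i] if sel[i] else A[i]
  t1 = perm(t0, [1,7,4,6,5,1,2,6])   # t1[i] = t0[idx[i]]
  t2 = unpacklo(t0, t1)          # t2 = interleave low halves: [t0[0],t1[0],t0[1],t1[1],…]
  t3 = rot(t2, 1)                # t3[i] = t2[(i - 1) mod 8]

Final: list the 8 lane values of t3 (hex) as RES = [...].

RES = [0x33, 0x15, 0x92, 0x92, 0x51, 0xd6, 0x03, 0x80]

  t0: 15 92 d6 80 03 f5 33 51
  t1: 92 51 03 33 f5 92 d6 33
  t2: 15 92 92 51 d6 03 80 33
  t3: 33 15 92 92 51 d6 03 80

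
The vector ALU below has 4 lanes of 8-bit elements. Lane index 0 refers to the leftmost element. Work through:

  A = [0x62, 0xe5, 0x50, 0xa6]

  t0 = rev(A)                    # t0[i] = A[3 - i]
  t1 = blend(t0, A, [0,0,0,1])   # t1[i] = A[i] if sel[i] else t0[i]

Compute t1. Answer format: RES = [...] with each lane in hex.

→ t0 |a6|50|e5|62|
→ t1 |a6|50|e5|a6|

RES = [ 0xa6  0x50  0xe5  0xa6 ]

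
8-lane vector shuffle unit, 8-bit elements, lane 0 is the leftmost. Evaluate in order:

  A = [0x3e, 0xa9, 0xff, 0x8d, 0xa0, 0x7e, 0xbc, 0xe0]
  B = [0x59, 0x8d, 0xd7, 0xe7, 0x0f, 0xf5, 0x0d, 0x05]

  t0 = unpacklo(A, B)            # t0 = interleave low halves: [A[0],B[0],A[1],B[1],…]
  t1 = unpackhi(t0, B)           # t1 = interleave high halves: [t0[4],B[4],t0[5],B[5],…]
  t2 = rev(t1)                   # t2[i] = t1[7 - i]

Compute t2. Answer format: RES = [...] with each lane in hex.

RES = [ 0x05  0xe7  0x0d  0x8d  0xf5  0xd7  0x0f  0xff ]

  t0: 3e 59 a9 8d ff d7 8d e7
  t1: ff 0f d7 f5 8d 0d e7 05
  t2: 05 e7 0d 8d f5 d7 0f ff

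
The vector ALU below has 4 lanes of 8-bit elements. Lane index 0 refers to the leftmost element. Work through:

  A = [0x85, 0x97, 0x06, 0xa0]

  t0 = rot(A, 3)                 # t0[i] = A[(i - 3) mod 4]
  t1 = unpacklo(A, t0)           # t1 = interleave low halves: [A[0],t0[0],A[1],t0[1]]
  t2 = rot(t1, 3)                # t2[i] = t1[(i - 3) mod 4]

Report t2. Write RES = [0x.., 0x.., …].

RES = [ 0x97  0x97  0x06  0x85 ]

t0 = [0x97, 0x06, 0xa0, 0x85]
t1 = [0x85, 0x97, 0x97, 0x06]
t2 = [0x97, 0x97, 0x06, 0x85]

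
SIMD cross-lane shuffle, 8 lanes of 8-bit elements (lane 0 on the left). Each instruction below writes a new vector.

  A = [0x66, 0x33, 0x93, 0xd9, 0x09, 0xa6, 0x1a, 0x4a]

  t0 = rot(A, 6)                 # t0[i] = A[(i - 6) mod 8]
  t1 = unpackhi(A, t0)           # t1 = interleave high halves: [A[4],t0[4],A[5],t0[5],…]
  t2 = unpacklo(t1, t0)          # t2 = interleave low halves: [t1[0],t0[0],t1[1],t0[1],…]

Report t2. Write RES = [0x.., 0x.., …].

RES = [ 0x09  0x93  0x1a  0xd9  0xa6  0x09  0x4a  0xa6 ]

t0 = [0x93, 0xd9, 0x09, 0xa6, 0x1a, 0x4a, 0x66, 0x33]
t1 = [0x09, 0x1a, 0xa6, 0x4a, 0x1a, 0x66, 0x4a, 0x33]
t2 = [0x09, 0x93, 0x1a, 0xd9, 0xa6, 0x09, 0x4a, 0xa6]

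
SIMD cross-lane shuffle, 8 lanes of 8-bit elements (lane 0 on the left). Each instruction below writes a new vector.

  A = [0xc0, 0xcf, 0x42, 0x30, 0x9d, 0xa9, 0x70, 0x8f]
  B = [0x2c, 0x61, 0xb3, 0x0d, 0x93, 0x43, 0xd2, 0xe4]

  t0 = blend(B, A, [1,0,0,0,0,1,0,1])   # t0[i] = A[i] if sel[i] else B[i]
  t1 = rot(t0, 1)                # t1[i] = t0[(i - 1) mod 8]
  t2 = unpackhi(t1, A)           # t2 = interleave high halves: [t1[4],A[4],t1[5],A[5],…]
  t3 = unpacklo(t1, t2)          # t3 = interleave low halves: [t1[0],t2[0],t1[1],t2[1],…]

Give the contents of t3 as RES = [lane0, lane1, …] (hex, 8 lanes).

RES = [0x8f, 0x0d, 0xc0, 0x9d, 0x61, 0x93, 0xb3, 0xa9]

→ t0 |c0|61|b3|0d|93|a9|d2|8f|
→ t1 |8f|c0|61|b3|0d|93|a9|d2|
→ t2 |0d|9d|93|a9|a9|70|d2|8f|
→ t3 |8f|0d|c0|9d|61|93|b3|a9|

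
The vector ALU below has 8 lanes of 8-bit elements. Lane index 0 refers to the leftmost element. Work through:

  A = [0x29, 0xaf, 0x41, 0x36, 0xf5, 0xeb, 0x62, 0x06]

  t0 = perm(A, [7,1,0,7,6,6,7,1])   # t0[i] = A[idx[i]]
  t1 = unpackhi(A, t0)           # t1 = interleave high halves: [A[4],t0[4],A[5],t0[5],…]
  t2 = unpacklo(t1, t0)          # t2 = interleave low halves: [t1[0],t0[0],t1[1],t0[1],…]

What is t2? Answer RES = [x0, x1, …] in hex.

t0 = [0x06, 0xaf, 0x29, 0x06, 0x62, 0x62, 0x06, 0xaf]
t1 = [0xf5, 0x62, 0xeb, 0x62, 0x62, 0x06, 0x06, 0xaf]
t2 = [0xf5, 0x06, 0x62, 0xaf, 0xeb, 0x29, 0x62, 0x06]

RES = [0xf5, 0x06, 0x62, 0xaf, 0xeb, 0x29, 0x62, 0x06]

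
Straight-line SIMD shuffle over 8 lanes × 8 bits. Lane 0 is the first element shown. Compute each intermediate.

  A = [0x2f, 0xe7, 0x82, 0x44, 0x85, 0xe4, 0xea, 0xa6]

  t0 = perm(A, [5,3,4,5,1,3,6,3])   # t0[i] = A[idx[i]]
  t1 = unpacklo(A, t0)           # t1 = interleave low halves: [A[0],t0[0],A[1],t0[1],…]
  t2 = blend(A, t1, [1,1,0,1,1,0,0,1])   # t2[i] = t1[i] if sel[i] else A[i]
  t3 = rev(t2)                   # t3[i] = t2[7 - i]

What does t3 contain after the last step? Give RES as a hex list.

RES = [ 0xe4  0xea  0xe4  0x82  0x44  0x82  0xe4  0x2f ]

t0 = [0xe4, 0x44, 0x85, 0xe4, 0xe7, 0x44, 0xea, 0x44]
t1 = [0x2f, 0xe4, 0xe7, 0x44, 0x82, 0x85, 0x44, 0xe4]
t2 = [0x2f, 0xe4, 0x82, 0x44, 0x82, 0xe4, 0xea, 0xe4]
t3 = [0xe4, 0xea, 0xe4, 0x82, 0x44, 0x82, 0xe4, 0x2f]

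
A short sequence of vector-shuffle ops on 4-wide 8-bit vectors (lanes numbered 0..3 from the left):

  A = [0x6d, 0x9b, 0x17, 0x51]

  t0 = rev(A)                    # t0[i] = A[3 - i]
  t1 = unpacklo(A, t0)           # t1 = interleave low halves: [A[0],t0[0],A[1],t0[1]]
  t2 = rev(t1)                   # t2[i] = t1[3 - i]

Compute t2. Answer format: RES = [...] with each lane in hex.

  t0: 51 17 9b 6d
  t1: 6d 51 9b 17
  t2: 17 9b 51 6d

RES = [ 0x17  0x9b  0x51  0x6d ]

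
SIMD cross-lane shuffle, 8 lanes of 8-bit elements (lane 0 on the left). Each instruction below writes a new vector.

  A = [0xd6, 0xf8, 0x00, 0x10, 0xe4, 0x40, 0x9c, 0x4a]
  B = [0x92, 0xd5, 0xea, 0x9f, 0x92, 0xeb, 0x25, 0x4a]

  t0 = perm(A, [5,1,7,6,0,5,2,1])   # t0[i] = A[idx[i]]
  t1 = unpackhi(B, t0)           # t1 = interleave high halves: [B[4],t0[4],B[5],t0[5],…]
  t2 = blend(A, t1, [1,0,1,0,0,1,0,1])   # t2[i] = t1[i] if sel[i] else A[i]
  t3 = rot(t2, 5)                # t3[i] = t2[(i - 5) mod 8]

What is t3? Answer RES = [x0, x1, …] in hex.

→ t0 |40|f8|4a|9c|d6|40|00|f8|
→ t1 |92|d6|eb|40|25|00|4a|f8|
→ t2 |92|f8|eb|10|e4|00|9c|f8|
→ t3 |10|e4|00|9c|f8|92|f8|eb|

RES = [ 0x10  0xe4  0x00  0x9c  0xf8  0x92  0xf8  0xeb ]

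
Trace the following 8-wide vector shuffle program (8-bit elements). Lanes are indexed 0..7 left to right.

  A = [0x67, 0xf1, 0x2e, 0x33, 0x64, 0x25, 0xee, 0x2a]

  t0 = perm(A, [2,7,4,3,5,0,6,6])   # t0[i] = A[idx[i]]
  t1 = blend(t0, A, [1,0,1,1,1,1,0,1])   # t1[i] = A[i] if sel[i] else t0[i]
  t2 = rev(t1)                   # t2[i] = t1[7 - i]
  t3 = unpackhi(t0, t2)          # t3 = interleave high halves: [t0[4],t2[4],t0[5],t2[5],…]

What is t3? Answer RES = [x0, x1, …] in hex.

→ t0 |2e|2a|64|33|25|67|ee|ee|
→ t1 |67|2a|2e|33|64|25|ee|2a|
→ t2 |2a|ee|25|64|33|2e|2a|67|
→ t3 |25|33|67|2e|ee|2a|ee|67|

RES = [0x25, 0x33, 0x67, 0x2e, 0xee, 0x2a, 0xee, 0x67]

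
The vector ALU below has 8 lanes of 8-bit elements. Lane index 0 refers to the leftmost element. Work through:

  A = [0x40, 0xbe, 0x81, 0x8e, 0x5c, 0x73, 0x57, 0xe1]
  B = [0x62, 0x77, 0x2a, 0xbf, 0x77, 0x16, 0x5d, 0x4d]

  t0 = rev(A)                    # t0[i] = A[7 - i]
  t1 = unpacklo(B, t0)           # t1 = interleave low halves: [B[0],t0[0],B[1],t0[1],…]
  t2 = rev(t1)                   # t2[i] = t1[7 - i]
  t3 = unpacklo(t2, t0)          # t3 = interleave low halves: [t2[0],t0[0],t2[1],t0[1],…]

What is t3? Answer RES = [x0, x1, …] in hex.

  t0: e1 57 73 5c 8e 81 be 40
  t1: 62 e1 77 57 2a 73 bf 5c
  t2: 5c bf 73 2a 57 77 e1 62
  t3: 5c e1 bf 57 73 73 2a 5c

RES = [0x5c, 0xe1, 0xbf, 0x57, 0x73, 0x73, 0x2a, 0x5c]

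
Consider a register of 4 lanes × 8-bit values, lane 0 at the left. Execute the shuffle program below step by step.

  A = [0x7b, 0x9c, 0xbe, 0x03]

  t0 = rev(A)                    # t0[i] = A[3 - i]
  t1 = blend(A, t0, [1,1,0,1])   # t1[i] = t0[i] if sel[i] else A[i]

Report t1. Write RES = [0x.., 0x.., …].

RES = [0x03, 0xbe, 0xbe, 0x7b]

t0 = [0x03, 0xbe, 0x9c, 0x7b]
t1 = [0x03, 0xbe, 0xbe, 0x7b]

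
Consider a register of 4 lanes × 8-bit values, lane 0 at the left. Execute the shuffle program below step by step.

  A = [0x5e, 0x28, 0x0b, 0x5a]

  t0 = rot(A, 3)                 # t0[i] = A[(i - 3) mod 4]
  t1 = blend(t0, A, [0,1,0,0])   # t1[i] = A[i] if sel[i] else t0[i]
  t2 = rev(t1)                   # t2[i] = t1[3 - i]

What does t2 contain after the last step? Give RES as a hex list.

→ t0 |28|0b|5a|5e|
→ t1 |28|28|5a|5e|
→ t2 |5e|5a|28|28|

RES = [0x5e, 0x5a, 0x28, 0x28]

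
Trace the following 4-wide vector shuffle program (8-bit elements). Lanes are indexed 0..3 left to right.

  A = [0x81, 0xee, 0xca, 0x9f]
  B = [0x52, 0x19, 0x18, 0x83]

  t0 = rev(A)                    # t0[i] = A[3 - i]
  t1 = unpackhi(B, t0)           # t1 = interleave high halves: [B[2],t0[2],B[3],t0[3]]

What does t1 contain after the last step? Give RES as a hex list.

  t0: 9f ca ee 81
  t1: 18 ee 83 81

RES = [0x18, 0xee, 0x83, 0x81]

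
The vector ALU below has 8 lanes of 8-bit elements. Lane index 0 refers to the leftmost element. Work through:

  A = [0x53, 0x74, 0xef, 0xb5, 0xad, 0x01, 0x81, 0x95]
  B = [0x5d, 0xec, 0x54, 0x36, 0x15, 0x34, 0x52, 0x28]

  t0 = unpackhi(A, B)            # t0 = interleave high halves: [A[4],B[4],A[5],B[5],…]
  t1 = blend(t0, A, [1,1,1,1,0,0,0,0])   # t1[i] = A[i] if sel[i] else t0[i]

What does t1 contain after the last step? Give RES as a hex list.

RES = [ 0x53  0x74  0xef  0xb5  0x81  0x52  0x95  0x28 ]

  t0: ad 15 01 34 81 52 95 28
  t1: 53 74 ef b5 81 52 95 28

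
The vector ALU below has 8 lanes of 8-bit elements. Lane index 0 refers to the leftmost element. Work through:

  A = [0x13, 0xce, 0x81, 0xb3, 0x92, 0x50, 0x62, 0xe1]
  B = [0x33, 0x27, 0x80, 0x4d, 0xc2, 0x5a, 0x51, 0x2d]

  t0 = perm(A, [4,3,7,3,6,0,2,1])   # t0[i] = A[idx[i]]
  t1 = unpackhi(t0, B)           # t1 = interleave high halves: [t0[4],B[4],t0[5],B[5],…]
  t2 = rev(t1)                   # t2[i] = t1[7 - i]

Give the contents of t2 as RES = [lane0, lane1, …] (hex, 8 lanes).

RES = [0x2d, 0xce, 0x51, 0x81, 0x5a, 0x13, 0xc2, 0x62]

→ t0 |92|b3|e1|b3|62|13|81|ce|
→ t1 |62|c2|13|5a|81|51|ce|2d|
→ t2 |2d|ce|51|81|5a|13|c2|62|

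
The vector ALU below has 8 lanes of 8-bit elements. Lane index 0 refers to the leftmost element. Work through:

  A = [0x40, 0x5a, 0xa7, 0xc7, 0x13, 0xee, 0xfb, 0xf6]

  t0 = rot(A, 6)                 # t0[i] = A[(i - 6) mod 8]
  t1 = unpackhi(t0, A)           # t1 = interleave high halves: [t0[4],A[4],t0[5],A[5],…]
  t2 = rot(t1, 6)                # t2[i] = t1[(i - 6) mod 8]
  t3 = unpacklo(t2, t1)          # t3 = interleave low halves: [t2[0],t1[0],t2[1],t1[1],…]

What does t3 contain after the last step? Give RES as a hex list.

RES = [ 0xf6  0xfb  0xee  0x13  0x40  0xf6  0xfb  0xee ]

→ t0 |a7|c7|13|ee|fb|f6|40|5a|
→ t1 |fb|13|f6|ee|40|fb|5a|f6|
→ t2 |f6|ee|40|fb|5a|f6|fb|13|
→ t3 |f6|fb|ee|13|40|f6|fb|ee|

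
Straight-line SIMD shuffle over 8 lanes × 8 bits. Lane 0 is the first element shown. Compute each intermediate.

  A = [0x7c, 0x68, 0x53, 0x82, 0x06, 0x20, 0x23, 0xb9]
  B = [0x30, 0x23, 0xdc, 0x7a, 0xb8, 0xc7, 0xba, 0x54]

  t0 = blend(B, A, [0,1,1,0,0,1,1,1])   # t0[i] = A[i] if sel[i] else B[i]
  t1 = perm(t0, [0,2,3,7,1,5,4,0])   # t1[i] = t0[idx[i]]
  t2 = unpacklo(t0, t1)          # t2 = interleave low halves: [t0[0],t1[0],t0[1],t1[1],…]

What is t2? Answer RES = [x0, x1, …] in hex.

RES = [ 0x30  0x30  0x68  0x53  0x53  0x7a  0x7a  0xb9 ]

→ t0 |30|68|53|7a|b8|20|23|b9|
→ t1 |30|53|7a|b9|68|20|b8|30|
→ t2 |30|30|68|53|53|7a|7a|b9|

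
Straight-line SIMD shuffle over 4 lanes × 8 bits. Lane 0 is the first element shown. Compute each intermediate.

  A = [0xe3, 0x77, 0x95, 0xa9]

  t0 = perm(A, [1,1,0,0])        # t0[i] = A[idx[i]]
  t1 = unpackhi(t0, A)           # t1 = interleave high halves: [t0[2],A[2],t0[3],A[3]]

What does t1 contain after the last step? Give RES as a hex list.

→ t0 |77|77|e3|e3|
→ t1 |e3|95|e3|a9|

RES = [0xe3, 0x95, 0xe3, 0xa9]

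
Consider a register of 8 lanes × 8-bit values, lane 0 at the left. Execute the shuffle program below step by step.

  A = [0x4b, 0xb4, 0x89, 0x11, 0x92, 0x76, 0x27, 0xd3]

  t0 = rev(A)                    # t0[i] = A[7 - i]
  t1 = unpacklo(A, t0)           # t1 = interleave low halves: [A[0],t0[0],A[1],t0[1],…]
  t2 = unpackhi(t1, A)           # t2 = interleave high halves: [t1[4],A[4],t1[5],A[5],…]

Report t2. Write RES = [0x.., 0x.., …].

t0 = [0xd3, 0x27, 0x76, 0x92, 0x11, 0x89, 0xb4, 0x4b]
t1 = [0x4b, 0xd3, 0xb4, 0x27, 0x89, 0x76, 0x11, 0x92]
t2 = [0x89, 0x92, 0x76, 0x76, 0x11, 0x27, 0x92, 0xd3]

RES = [ 0x89  0x92  0x76  0x76  0x11  0x27  0x92  0xd3 ]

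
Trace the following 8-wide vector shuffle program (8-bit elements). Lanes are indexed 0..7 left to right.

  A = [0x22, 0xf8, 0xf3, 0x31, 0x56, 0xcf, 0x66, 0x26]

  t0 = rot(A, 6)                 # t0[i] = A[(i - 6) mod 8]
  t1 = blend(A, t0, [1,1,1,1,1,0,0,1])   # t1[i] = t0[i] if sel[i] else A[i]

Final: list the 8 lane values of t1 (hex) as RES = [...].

t0 = [0xf3, 0x31, 0x56, 0xcf, 0x66, 0x26, 0x22, 0xf8]
t1 = [0xf3, 0x31, 0x56, 0xcf, 0x66, 0xcf, 0x66, 0xf8]

RES = [0xf3, 0x31, 0x56, 0xcf, 0x66, 0xcf, 0x66, 0xf8]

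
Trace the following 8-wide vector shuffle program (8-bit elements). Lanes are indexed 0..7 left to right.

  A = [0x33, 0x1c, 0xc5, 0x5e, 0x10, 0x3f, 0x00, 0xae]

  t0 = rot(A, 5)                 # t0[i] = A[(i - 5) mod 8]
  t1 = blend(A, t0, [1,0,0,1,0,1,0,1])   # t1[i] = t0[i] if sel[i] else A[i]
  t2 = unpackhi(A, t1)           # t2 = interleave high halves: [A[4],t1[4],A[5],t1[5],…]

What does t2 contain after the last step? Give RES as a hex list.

t0 = [0x5e, 0x10, 0x3f, 0x00, 0xae, 0x33, 0x1c, 0xc5]
t1 = [0x5e, 0x1c, 0xc5, 0x00, 0x10, 0x33, 0x00, 0xc5]
t2 = [0x10, 0x10, 0x3f, 0x33, 0x00, 0x00, 0xae, 0xc5]

RES = [ 0x10  0x10  0x3f  0x33  0x00  0x00  0xae  0xc5 ]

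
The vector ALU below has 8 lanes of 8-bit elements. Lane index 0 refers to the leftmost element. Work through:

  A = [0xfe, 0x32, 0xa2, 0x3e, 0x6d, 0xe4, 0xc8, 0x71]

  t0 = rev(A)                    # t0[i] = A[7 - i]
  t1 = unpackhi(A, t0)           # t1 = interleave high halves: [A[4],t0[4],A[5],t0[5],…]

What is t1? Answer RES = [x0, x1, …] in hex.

RES = [0x6d, 0x3e, 0xe4, 0xa2, 0xc8, 0x32, 0x71, 0xfe]

→ t0 |71|c8|e4|6d|3e|a2|32|fe|
→ t1 |6d|3e|e4|a2|c8|32|71|fe|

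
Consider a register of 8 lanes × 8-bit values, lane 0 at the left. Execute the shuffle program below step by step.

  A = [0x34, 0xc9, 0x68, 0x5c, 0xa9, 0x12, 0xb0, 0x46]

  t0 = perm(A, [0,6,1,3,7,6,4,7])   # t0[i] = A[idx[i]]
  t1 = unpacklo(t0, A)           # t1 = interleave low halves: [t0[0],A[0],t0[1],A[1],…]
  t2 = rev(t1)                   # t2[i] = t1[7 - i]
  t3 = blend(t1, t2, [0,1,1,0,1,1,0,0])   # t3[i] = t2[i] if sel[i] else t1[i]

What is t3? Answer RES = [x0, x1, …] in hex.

  t0: 34 b0 c9 5c 46 b0 a9 46
  t1: 34 34 b0 c9 c9 68 5c 5c
  t2: 5c 5c 68 c9 c9 b0 34 34
  t3: 34 5c 68 c9 c9 b0 5c 5c

RES = [ 0x34  0x5c  0x68  0xc9  0xc9  0xb0  0x5c  0x5c ]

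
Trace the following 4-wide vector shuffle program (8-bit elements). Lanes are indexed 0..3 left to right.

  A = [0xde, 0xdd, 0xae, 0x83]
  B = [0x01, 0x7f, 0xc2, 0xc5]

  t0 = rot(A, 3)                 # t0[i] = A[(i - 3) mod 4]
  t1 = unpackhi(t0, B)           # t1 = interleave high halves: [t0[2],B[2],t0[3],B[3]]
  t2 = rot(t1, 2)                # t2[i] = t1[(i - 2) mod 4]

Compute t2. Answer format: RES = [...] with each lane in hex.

→ t0 |dd|ae|83|de|
→ t1 |83|c2|de|c5|
→ t2 |de|c5|83|c2|

RES = [0xde, 0xc5, 0x83, 0xc2]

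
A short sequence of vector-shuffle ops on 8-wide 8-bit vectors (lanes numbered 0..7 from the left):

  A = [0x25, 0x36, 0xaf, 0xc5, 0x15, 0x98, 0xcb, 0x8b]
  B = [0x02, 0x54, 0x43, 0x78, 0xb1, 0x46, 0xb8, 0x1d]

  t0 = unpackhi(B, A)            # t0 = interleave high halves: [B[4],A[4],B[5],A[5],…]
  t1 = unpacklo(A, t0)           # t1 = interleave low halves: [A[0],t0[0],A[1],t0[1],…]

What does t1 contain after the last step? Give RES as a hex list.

RES = [ 0x25  0xb1  0x36  0x15  0xaf  0x46  0xc5  0x98 ]

→ t0 |b1|15|46|98|b8|cb|1d|8b|
→ t1 |25|b1|36|15|af|46|c5|98|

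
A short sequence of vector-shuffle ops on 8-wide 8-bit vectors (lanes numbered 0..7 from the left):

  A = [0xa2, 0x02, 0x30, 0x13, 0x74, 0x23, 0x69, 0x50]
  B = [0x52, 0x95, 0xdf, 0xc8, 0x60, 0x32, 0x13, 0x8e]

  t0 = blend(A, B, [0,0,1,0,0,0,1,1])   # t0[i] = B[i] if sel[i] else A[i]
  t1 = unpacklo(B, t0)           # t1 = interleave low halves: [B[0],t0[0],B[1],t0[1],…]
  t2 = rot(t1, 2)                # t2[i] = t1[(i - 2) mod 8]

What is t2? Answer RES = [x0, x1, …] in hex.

→ t0 |a2|02|df|13|74|23|13|8e|
→ t1 |52|a2|95|02|df|df|c8|13|
→ t2 |c8|13|52|a2|95|02|df|df|

RES = [0xc8, 0x13, 0x52, 0xa2, 0x95, 0x02, 0xdf, 0xdf]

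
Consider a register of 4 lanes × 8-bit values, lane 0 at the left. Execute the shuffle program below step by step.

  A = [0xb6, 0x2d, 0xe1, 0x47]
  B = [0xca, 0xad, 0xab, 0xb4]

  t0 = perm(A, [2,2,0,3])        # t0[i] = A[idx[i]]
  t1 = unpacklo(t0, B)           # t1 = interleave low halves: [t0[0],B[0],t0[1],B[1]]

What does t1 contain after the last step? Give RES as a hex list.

RES = [0xe1, 0xca, 0xe1, 0xad]

  t0: e1 e1 b6 47
  t1: e1 ca e1 ad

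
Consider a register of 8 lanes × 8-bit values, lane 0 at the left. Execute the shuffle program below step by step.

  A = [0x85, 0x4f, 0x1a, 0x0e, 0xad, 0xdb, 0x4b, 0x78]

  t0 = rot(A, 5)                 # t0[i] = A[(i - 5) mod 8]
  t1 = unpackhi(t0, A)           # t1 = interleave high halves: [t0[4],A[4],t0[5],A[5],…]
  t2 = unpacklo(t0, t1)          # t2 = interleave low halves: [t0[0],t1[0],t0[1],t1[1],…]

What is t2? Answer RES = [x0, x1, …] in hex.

RES = [ 0x0e  0x78  0xad  0xad  0xdb  0x85  0x4b  0xdb ]

t0 = [0x0e, 0xad, 0xdb, 0x4b, 0x78, 0x85, 0x4f, 0x1a]
t1 = [0x78, 0xad, 0x85, 0xdb, 0x4f, 0x4b, 0x1a, 0x78]
t2 = [0x0e, 0x78, 0xad, 0xad, 0xdb, 0x85, 0x4b, 0xdb]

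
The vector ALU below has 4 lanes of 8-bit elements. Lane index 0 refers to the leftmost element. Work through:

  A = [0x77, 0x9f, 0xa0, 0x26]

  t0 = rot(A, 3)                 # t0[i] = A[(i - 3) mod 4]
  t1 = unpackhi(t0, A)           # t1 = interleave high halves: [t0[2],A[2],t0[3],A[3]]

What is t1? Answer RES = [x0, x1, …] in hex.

RES = [0x26, 0xa0, 0x77, 0x26]

→ t0 |9f|a0|26|77|
→ t1 |26|a0|77|26|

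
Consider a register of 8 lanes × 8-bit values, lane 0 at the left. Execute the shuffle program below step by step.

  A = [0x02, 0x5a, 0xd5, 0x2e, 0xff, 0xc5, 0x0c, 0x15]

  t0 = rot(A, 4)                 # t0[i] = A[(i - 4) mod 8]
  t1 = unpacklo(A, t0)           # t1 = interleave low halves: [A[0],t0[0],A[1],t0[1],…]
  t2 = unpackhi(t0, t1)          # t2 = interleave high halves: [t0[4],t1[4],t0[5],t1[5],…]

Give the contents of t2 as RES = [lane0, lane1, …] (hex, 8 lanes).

RES = [0x02, 0xd5, 0x5a, 0x0c, 0xd5, 0x2e, 0x2e, 0x15]

  t0: ff c5 0c 15 02 5a d5 2e
  t1: 02 ff 5a c5 d5 0c 2e 15
  t2: 02 d5 5a 0c d5 2e 2e 15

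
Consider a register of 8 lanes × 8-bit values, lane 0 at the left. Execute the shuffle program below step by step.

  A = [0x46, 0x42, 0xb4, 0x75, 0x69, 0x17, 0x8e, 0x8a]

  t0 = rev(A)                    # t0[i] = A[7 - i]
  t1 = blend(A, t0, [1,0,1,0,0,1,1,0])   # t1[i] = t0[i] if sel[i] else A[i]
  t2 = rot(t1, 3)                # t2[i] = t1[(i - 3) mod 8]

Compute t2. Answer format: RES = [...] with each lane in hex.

RES = [ 0xb4  0x42  0x8a  0x8a  0x42  0x17  0x75  0x69 ]

  t0: 8a 8e 17 69 75 b4 42 46
  t1: 8a 42 17 75 69 b4 42 8a
  t2: b4 42 8a 8a 42 17 75 69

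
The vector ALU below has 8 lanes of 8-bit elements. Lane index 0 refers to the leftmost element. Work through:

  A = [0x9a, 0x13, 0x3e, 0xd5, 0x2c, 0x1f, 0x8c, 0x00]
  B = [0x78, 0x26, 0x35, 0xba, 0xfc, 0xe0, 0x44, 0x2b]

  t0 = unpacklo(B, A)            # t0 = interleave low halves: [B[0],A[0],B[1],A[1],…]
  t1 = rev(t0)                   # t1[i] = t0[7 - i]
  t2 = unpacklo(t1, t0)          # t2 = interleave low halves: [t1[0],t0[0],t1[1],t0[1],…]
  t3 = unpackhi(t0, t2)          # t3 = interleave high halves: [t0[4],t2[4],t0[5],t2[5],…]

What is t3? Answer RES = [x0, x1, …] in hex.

  t0: 78 9a 26 13 35 3e ba d5
  t1: d5 ba 3e 35 13 26 9a 78
  t2: d5 78 ba 9a 3e 26 35 13
  t3: 35 3e 3e 26 ba 35 d5 13

RES = [ 0x35  0x3e  0x3e  0x26  0xba  0x35  0xd5  0x13 ]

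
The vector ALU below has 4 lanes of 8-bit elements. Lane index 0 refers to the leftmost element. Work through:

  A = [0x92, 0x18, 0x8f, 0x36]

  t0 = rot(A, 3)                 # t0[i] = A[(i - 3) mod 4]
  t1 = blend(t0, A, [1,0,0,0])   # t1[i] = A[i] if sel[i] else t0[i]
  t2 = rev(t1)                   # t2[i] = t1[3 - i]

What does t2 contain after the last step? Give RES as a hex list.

RES = [0x92, 0x36, 0x8f, 0x92]

→ t0 |18|8f|36|92|
→ t1 |92|8f|36|92|
→ t2 |92|36|8f|92|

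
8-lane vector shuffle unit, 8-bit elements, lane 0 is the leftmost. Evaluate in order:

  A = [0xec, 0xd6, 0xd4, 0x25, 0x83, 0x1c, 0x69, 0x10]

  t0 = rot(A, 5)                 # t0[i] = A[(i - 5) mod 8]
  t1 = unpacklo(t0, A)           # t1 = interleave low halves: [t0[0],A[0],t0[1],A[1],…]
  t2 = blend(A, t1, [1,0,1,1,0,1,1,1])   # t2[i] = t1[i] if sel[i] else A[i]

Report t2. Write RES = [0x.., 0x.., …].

RES = [0x25, 0xd6, 0x83, 0xd6, 0x83, 0xd4, 0x69, 0x25]

  t0: 25 83 1c 69 10 ec d6 d4
  t1: 25 ec 83 d6 1c d4 69 25
  t2: 25 d6 83 d6 83 d4 69 25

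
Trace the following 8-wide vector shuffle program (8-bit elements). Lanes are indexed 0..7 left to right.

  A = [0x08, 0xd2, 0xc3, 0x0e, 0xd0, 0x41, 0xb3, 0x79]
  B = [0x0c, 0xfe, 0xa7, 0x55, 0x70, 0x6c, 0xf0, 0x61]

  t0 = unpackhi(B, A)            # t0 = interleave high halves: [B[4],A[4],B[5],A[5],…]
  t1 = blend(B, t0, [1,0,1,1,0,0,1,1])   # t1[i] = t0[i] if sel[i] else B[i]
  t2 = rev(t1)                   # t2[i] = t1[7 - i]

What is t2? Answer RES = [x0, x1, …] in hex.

RES = [ 0x79  0x61  0x6c  0x70  0x41  0x6c  0xfe  0x70 ]

t0 = [0x70, 0xd0, 0x6c, 0x41, 0xf0, 0xb3, 0x61, 0x79]
t1 = [0x70, 0xfe, 0x6c, 0x41, 0x70, 0x6c, 0x61, 0x79]
t2 = [0x79, 0x61, 0x6c, 0x70, 0x41, 0x6c, 0xfe, 0x70]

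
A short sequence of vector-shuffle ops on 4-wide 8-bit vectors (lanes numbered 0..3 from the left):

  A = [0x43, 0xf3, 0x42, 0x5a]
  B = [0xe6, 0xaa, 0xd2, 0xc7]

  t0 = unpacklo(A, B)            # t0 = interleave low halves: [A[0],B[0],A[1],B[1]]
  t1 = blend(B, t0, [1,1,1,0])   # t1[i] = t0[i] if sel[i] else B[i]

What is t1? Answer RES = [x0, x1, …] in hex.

  t0: 43 e6 f3 aa
  t1: 43 e6 f3 c7

RES = [ 0x43  0xe6  0xf3  0xc7 ]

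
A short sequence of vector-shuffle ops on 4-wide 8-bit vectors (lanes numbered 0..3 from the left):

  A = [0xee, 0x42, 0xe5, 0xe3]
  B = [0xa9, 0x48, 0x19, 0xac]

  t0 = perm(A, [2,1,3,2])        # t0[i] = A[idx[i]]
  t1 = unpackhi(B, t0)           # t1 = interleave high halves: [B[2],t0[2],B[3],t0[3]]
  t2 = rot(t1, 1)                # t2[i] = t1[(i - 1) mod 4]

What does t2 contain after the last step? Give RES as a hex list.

RES = [0xe5, 0x19, 0xe3, 0xac]

t0 = [0xe5, 0x42, 0xe3, 0xe5]
t1 = [0x19, 0xe3, 0xac, 0xe5]
t2 = [0xe5, 0x19, 0xe3, 0xac]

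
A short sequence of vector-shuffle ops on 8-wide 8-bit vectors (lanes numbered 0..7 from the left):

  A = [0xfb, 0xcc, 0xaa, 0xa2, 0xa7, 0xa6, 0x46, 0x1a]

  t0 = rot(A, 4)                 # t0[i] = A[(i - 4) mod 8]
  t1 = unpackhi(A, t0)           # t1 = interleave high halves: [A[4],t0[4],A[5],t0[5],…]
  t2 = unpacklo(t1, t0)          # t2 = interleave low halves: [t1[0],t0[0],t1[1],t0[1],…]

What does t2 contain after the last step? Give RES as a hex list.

RES = [0xa7, 0xa7, 0xfb, 0xa6, 0xa6, 0x46, 0xcc, 0x1a]

→ t0 |a7|a6|46|1a|fb|cc|aa|a2|
→ t1 |a7|fb|a6|cc|46|aa|1a|a2|
→ t2 |a7|a7|fb|a6|a6|46|cc|1a|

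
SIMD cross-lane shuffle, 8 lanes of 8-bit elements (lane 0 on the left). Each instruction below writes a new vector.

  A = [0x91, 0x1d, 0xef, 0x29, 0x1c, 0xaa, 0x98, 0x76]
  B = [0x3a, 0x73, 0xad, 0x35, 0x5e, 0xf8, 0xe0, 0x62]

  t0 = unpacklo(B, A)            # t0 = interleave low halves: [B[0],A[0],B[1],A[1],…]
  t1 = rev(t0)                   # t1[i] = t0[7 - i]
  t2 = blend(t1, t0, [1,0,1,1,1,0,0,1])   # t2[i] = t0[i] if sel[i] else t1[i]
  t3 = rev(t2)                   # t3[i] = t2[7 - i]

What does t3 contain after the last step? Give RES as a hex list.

RES = [ 0x29  0x91  0x73  0xad  0x1d  0x73  0x35  0x3a ]

  t0: 3a 91 73 1d ad ef 35 29
  t1: 29 35 ef ad 1d 73 91 3a
  t2: 3a 35 73 1d ad 73 91 29
  t3: 29 91 73 ad 1d 73 35 3a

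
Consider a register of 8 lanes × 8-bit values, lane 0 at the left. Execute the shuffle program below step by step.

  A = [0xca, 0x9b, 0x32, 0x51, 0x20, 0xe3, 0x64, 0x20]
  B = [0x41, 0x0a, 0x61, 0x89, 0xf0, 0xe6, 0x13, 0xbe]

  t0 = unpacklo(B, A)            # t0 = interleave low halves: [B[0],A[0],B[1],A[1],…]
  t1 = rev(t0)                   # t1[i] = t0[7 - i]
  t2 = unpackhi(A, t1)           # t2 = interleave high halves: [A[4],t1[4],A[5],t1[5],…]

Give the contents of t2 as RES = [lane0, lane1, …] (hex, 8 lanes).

RES = [ 0x20  0x9b  0xe3  0x0a  0x64  0xca  0x20  0x41 ]

  t0: 41 ca 0a 9b 61 32 89 51
  t1: 51 89 32 61 9b 0a ca 41
  t2: 20 9b e3 0a 64 ca 20 41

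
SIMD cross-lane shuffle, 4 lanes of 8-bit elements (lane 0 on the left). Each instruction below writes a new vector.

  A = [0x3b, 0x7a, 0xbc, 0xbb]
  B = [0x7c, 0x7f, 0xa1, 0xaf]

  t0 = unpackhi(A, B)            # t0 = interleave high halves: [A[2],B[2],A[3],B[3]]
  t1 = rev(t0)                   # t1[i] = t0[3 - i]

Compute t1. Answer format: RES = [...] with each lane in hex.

→ t0 |bc|a1|bb|af|
→ t1 |af|bb|a1|bc|

RES = [0xaf, 0xbb, 0xa1, 0xbc]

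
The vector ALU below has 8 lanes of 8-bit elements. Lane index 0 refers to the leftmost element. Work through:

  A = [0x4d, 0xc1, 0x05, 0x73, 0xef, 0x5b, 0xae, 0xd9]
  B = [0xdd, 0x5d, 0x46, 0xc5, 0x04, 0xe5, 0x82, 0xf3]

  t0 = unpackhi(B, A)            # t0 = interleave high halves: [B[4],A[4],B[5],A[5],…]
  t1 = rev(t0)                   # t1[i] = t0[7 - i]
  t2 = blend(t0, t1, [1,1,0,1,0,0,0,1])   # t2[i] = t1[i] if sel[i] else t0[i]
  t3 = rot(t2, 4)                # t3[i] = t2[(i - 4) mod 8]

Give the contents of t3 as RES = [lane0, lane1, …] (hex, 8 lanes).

RES = [0x82, 0xae, 0xf3, 0x04, 0xd9, 0xf3, 0xe5, 0x82]

  t0: 04 ef e5 5b 82 ae f3 d9
  t1: d9 f3 ae 82 5b e5 ef 04
  t2: d9 f3 e5 82 82 ae f3 04
  t3: 82 ae f3 04 d9 f3 e5 82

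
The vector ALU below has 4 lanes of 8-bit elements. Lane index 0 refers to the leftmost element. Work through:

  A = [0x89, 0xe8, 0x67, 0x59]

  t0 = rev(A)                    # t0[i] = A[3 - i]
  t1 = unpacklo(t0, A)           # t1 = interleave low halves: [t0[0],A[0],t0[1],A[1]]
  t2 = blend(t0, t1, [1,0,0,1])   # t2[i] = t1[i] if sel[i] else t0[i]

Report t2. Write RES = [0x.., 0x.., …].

  t0: 59 67 e8 89
  t1: 59 89 67 e8
  t2: 59 67 e8 e8

RES = [0x59, 0x67, 0xe8, 0xe8]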